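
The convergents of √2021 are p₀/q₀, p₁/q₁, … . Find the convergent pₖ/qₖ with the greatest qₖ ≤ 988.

√2021 = [44; 1, 21, 2, 21, 1, 88, …] (period length 6).
Convergents:
  p_0/q_0 = 44/1
  p_1/q_1 = 45/1
  p_2/q_2 = 989/22
  p_3/q_3 = 2023/45
  p_4/q_4 = 43472/967
  p_5/q_5 = 45495/1012
q_4 = 967 ≤ 988 < 1012 = q_5, so the answer is 43472/967.

43472/967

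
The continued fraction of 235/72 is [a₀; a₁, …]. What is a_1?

235 = 3·72 + 19   →  a_0 = 3
72 = 3·19 + 15   →  a_1 = 3

3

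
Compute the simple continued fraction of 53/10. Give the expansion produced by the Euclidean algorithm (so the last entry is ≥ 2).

53 = 5×10 + 3
10 = 3×3 + 1
3 = 3×1 + 0  (stop)
So 53/10 = [5; 3, 3].

[5; 3, 3]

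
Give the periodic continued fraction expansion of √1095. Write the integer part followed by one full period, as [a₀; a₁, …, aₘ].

a₀ = ⌊√1095⌋ = 33.
With m₀=0, d₀=1 and mₖ₊₁ = dₖaₖ − mₖ, dₖ₊₁ = (n − mₖ₊₁²)/dₖ, aₖ₊₁ = ⌊(a₀+mₖ₊₁)/dₖ₊₁⌋:
  k=1: m=33, d=6, a=11
  k=2: m=33, d=1, a=66
d=1 and a=2a₀=66 at k=2, so the next step gives (m, d) = (33, 6) again — its k=1 value — and the period has length 2.

[33; 11, 66]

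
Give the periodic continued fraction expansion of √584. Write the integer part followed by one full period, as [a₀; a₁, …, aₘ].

a₀ = ⌊√584⌋ = 24.
With m₀=0, d₀=1 and mₖ₊₁ = dₖaₖ − mₖ, dₖ₊₁ = (n − mₖ₊₁²)/dₖ, aₖ₊₁ = ⌊(a₀+mₖ₊₁)/dₖ₊₁⌋:
  k=1: m=24, d=8, a=6
  k=2: m=24, d=1, a=48
d=1 and a=2a₀=48 at k=2, so the next step gives (m, d) = (24, 8) again — its k=1 value — and the period has length 2.

[24; 6, 48]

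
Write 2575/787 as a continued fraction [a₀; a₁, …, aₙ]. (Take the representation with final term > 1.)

[3; 3, 1, 2, 9, 1, 6]

2575 = 3·787 + 214
787 = 3·214 + 145
214 = 1·145 + 69
145 = 2·69 + 7
69 = 9·7 + 6
7 = 1·6 + 1
6 = 6·1 + 0  (stop)
So 2575/787 = [3; 3, 1, 2, 9, 1, 6].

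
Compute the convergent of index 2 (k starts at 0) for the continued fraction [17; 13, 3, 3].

683/40

Using pₖ = aₖpₖ₋₁ + pₖ₋₂, qₖ = aₖqₖ₋₁ + qₖ₋₂ (with p₋₁=1, p₋₂=0, q₋₁=0, q₋₂=1):
  k=0: a=17, p=17, q=1
  k=1: a=13, p=222, q=13
  k=2: a=3, p=683, q=40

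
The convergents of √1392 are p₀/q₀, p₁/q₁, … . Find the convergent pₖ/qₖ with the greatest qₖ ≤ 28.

485/13

√1392 = [37; 3, 4, 3, 74, …] (period length 4).
Convergents:
  p_0/q_0 = 37/1
  p_1/q_1 = 112/3
  p_2/q_2 = 485/13
  p_3/q_3 = 1567/42
q_2 = 13 ≤ 28 < 42 = q_3, so the answer is 485/13.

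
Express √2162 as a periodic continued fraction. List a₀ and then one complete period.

[46; 2, 92]

a₀ = ⌊√2162⌋ = 46.
With m₀=0, d₀=1 and mₖ₊₁ = dₖaₖ − mₖ, dₖ₊₁ = (n − mₖ₊₁²)/dₖ, aₖ₊₁ = ⌊(a₀+mₖ₊₁)/dₖ₊₁⌋:
  k=1: m=46, d=46, a=2
  k=2: m=46, d=1, a=92
d=1 and a=2a₀=92 at k=2, so the next step gives (m, d) = (46, 46) again — its k=1 value — and the period has length 2.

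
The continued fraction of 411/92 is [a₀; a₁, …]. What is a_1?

411 = 4·92 + 43   →  a_0 = 4
92 = 2·43 + 6   →  a_1 = 2

2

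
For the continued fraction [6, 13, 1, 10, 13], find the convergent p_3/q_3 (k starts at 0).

929/153

Using pₖ = aₖpₖ₋₁ + pₖ₋₂, qₖ = aₖqₖ₋₁ + qₖ₋₂ (with p₋₁=1, p₋₂=0, q₋₁=0, q₋₂=1):
  k=0: a=6, p=6, q=1
  k=1: a=13, p=79, q=13
  k=2: a=1, p=85, q=14
  k=3: a=10, p=929, q=153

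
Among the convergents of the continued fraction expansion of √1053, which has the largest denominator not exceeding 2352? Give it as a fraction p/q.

√1053 = [32; 2, 4, 2, 64, …] (period length 4).
Convergents:
  p_0/q_0 = 32/1
  p_1/q_1 = 65/2
  p_2/q_2 = 292/9
  p_3/q_3 = 649/20
  p_4/q_4 = 41828/1289
  p_5/q_5 = 84305/2598
q_4 = 1289 ≤ 2352 < 2598 = q_5, so the answer is 41828/1289.

41828/1289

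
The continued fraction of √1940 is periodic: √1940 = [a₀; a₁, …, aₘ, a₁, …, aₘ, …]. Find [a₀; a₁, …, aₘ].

a₀ = ⌊√1940⌋ = 44.
With m₀=0, d₀=1 and mₖ₊₁ = dₖaₖ − mₖ, dₖ₊₁ = (n − mₖ₊₁²)/dₖ, aₖ₊₁ = ⌊(a₀+mₖ₊₁)/dₖ₊₁⌋:
  k=1: m=44, d=4, a=22
  k=2: m=44, d=1, a=88
d=1 and a=2a₀=88 at k=2, so the next step gives (m, d) = (44, 4) again — its k=1 value — and the period has length 2.

[44; 22, 88]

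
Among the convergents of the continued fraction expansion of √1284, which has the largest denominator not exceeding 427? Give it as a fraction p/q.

15229/425

√1284 = [35; 1, 4, 1, 70, …] (period length 4).
Convergents:
  p_0/q_0 = 35/1
  p_1/q_1 = 36/1
  p_2/q_2 = 179/5
  p_3/q_3 = 215/6
  p_4/q_4 = 15229/425
  p_5/q_5 = 15444/431
q_4 = 425 ≤ 427 < 431 = q_5, so the answer is 15229/425.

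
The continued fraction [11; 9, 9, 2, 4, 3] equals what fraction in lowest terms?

Fold from the inside: start with 3/1.
  4 + 1/3 = 13/3
  2 + 3/13 = 29/13
  9 + 13/29 = 274/29
  9 + 29/274 = 2495/274
  11 + 274/2495 = 27719/2495

27719/2495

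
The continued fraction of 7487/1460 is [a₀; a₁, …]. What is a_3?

4

7487 = 5·1460 + 187   →  a_0 = 5
1460 = 7·187 + 151   →  a_1 = 7
187 = 1·151 + 36   →  a_2 = 1
151 = 4·36 + 7   →  a_3 = 4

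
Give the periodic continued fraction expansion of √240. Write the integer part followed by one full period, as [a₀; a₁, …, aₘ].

[15; 2, 30]

a₀ = ⌊√240⌋ = 15.
With m₀=0, d₀=1 and mₖ₊₁ = dₖaₖ − mₖ, dₖ₊₁ = (n − mₖ₊₁²)/dₖ, aₖ₊₁ = ⌊(a₀+mₖ₊₁)/dₖ₊₁⌋:
  k=1: m=15, d=15, a=2
  k=2: m=15, d=1, a=30
d=1 and a=2a₀=30 at k=2, so the next step gives (m, d) = (15, 15) again — its k=1 value — and the period has length 2.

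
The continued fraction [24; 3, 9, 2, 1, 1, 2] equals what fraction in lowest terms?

9218/379

Using pₖ = aₖpₖ₋₁ + pₖ₋₂ and qₖ = aₖqₖ₋₁ + qₖ₋₂:
  k=0: a=24, p=24, q=1
  k=1: a=3, p=73, q=3
  k=2: a=9, p=681, q=28
  k=3: a=2, p=1435, q=59
  k=4: a=1, p=2116, q=87
  k=5: a=1, p=3551, q=146
  k=6: a=2, p=9218, q=379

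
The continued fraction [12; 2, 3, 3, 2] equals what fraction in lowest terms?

659/53

Fold from the inside: start with 2/1.
  3 + 1/2 = 7/2
  3 + 2/7 = 23/7
  2 + 7/23 = 53/23
  12 + 23/53 = 659/53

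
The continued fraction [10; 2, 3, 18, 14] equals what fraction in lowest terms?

18763/1799

Using pₖ = aₖpₖ₋₁ + pₖ₋₂ and qₖ = aₖqₖ₋₁ + qₖ₋₂:
  k=0: a=10, p=10, q=1
  k=1: a=2, p=21, q=2
  k=2: a=3, p=73, q=7
  k=3: a=18, p=1335, q=128
  k=4: a=14, p=18763, q=1799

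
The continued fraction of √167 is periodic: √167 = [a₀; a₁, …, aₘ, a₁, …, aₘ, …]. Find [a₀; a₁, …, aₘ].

a₀ = ⌊√167⌋ = 12.
With m₀=0, d₀=1 and mₖ₊₁ = dₖaₖ − mₖ, dₖ₊₁ = (n − mₖ₊₁²)/dₖ, aₖ₊₁ = ⌊(a₀+mₖ₊₁)/dₖ₊₁⌋:
  k=1: m=12, d=23, a=1
  k=2: m=11, d=2, a=11
  k=3: m=11, d=23, a=1
  k=4: m=12, d=1, a=24
d=1 and a=2a₀=24 at k=4, so the next step gives (m, d) = (12, 23) again — its k=1 value — and the period has length 4.

[12; 1, 11, 1, 24]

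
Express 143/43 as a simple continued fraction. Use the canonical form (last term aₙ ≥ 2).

[3; 3, 14]

143 = 3×43 + 14
43 = 3×14 + 1
14 = 14×1 + 0  (stop)
So 143/43 = [3; 3, 14].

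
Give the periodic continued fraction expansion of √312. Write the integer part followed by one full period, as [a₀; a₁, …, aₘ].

a₀ = ⌊√312⌋ = 17.

[17; 1, 1, 1, 34]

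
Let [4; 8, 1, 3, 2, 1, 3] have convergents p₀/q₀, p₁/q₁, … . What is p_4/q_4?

Using pₖ = aₖpₖ₋₁ + pₖ₋₂, qₖ = aₖqₖ₋₁ + qₖ₋₂ (with p₋₁=1, p₋₂=0, q₋₁=0, q₋₂=1):
  k=0: a=4, p=4, q=1
  k=1: a=8, p=33, q=8
  k=2: a=1, p=37, q=9
  k=3: a=3, p=144, q=35
  k=4: a=2, p=325, q=79

325/79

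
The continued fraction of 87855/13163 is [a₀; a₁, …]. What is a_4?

87855 = 6·13163 + 8877   →  a_0 = 6
13163 = 1·8877 + 4286   →  a_1 = 1
8877 = 2·4286 + 305   →  a_2 = 2
4286 = 14·305 + 16   →  a_3 = 14
305 = 19·16 + 1   →  a_4 = 19

19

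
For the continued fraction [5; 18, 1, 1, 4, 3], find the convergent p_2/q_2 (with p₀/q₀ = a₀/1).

96/19

Using pₖ = aₖpₖ₋₁ + pₖ₋₂, qₖ = aₖqₖ₋₁ + qₖ₋₂ (with p₋₁=1, p₋₂=0, q₋₁=0, q₋₂=1):
  k=0: a=5, p=5, q=1
  k=1: a=18, p=91, q=18
  k=2: a=1, p=96, q=19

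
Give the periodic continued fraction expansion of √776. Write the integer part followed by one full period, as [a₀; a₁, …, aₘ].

a₀ = ⌊√776⌋ = 27.
With m₀=0, d₀=1 and mₖ₊₁ = dₖaₖ − mₖ, dₖ₊₁ = (n − mₖ₊₁²)/dₖ, aₖ₊₁ = ⌊(a₀+mₖ₊₁)/dₖ₊₁⌋:
  k=1: m=27, d=47, a=1
  k=2: m=20, d=8, a=5
  k=3: m=20, d=47, a=1
  k=4: m=27, d=1, a=54
d=1 and a=2a₀=54 at k=4, so the next step gives (m, d) = (27, 47) again — its k=1 value — and the period has length 4.

[27; 1, 5, 1, 54]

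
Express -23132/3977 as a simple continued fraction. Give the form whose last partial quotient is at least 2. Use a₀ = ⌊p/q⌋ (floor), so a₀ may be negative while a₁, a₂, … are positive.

-23132 = -6×3977 + 730
3977 = 5×730 + 327
730 = 2×327 + 76
327 = 4×76 + 23
76 = 3×23 + 7
23 = 3×7 + 2
7 = 3×2 + 1
2 = 2×1 + 0  (stop)
So -23132/3977 = [-6; 5, 2, 4, 3, 3, 3, 2].

[-6; 5, 2, 4, 3, 3, 3, 2]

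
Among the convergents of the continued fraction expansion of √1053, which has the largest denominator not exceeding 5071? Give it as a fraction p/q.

84305/2598

√1053 = [32; 2, 4, 2, 64, …] (period length 4).
Convergents:
  p_0/q_0 = 32/1
  p_1/q_1 = 65/2
  p_2/q_2 = 292/9
  p_3/q_3 = 649/20
  p_4/q_4 = 41828/1289
  p_5/q_5 = 84305/2598
  p_6/q_6 = 379048/11681
q_5 = 2598 ≤ 5071 < 11681 = q_6, so the answer is 84305/2598.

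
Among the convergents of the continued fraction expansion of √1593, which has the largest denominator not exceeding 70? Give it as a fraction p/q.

2275/57

√1593 = [39; 1, 10, 2, 2, 2, 10, 1, 78, …] (period length 8).
Convergents:
  p_0/q_0 = 39/1
  p_1/q_1 = 40/1
  p_2/q_2 = 439/11
  p_3/q_3 = 918/23
  p_4/q_4 = 2275/57
  p_5/q_5 = 5468/137
q_4 = 57 ≤ 70 < 137 = q_5, so the answer is 2275/57.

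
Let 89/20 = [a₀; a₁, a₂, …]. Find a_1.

89 = 4·20 + 9   →  a_0 = 4
20 = 2·9 + 2   →  a_1 = 2

2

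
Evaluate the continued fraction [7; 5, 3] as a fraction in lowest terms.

Fold from the inside: start with 3/1.
  5 + 1/3 = 16/3
  7 + 3/16 = 115/16

115/16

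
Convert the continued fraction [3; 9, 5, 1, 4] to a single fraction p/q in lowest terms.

Fold from the inside: start with 4/1.
  1 + 1/4 = 5/4
  5 + 4/5 = 29/5
  9 + 5/29 = 266/29
  3 + 29/266 = 827/266

827/266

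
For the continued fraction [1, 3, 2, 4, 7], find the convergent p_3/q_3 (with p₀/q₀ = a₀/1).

40/31

Using pₖ = aₖpₖ₋₁ + pₖ₋₂, qₖ = aₖqₖ₋₁ + qₖ₋₂ (with p₋₁=1, p₋₂=0, q₋₁=0, q₋₂=1):
  k=0: a=1, p=1, q=1
  k=1: a=3, p=4, q=3
  k=2: a=2, p=9, q=7
  k=3: a=4, p=40, q=31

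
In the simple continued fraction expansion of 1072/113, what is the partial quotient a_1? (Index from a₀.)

1072 = 9·113 + 55   →  a_0 = 9
113 = 2·55 + 3   →  a_1 = 2

2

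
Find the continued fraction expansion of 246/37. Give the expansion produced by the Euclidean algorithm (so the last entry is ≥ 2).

246 = 6*37 + 24
37 = 1*24 + 13
24 = 1*13 + 11
13 = 1*11 + 2
11 = 5*2 + 1
2 = 2*1 + 0  (stop)
So 246/37 = [6; 1, 1, 1, 5, 2].

[6; 1, 1, 1, 5, 2]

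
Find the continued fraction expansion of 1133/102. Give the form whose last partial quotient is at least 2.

[11; 9, 3, 1, 2]

1133 = 11×102 + 11
102 = 9×11 + 3
11 = 3×3 + 2
3 = 1×2 + 1
2 = 2×1 + 0  (stop)
So 1133/102 = [11; 9, 3, 1, 2].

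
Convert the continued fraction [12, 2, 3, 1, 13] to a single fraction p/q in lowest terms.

Fold from the inside: start with 13/1.
  1 + 1/13 = 14/13
  3 + 13/14 = 55/14
  2 + 14/55 = 124/55
  12 + 55/124 = 1543/124

1543/124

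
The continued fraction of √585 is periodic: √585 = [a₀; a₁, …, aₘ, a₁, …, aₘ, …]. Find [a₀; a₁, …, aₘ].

[24; 5, 2, 1, 4, 1, 2, 5, 48]

a₀ = ⌊√585⌋ = 24.
With m₀=0, d₀=1 and mₖ₊₁ = dₖaₖ − mₖ, dₖ₊₁ = (n − mₖ₊₁²)/dₖ, aₖ₊₁ = ⌊(a₀+mₖ₊₁)/dₖ₊₁⌋:
  k=1: m=24, d=9, a=5
  k=2: m=21, d=16, a=2
  k=3: m=11, d=29, a=1
  k=4: m=18, d=9, a=4
  k=5: m=18, d=29, a=1
  k=6: m=11, d=16, a=2
  k=7: m=21, d=9, a=5
  k=8: m=24, d=1, a=48
d=1 and a=2a₀=48 at k=8, so the next step gives (m, d) = (24, 9) again — its k=1 value — and the period has length 8.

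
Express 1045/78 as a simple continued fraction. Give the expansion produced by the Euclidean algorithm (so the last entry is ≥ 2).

1045 = 13×78 + 31
78 = 2×31 + 16
31 = 1×16 + 15
16 = 1×15 + 1
15 = 15×1 + 0  (stop)
So 1045/78 = [13; 2, 1, 1, 15].

[13; 2, 1, 1, 15]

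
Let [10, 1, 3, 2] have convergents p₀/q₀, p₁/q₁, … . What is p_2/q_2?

Using pₖ = aₖpₖ₋₁ + pₖ₋₂, qₖ = aₖqₖ₋₁ + qₖ₋₂ (with p₋₁=1, p₋₂=0, q₋₁=0, q₋₂=1):
  k=0: a=10, p=10, q=1
  k=1: a=1, p=11, q=1
  k=2: a=3, p=43, q=4

43/4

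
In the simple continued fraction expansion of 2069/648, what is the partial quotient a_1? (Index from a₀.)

5

2069 = 3·648 + 125   →  a_0 = 3
648 = 5·125 + 23   →  a_1 = 5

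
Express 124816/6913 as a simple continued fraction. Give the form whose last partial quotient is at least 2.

[18; 18, 10, 3, 12]

124816 = 18×6913 + 382
6913 = 18×382 + 37
382 = 10×37 + 12
37 = 3×12 + 1
12 = 12×1 + 0  (stop)
So 124816/6913 = [18; 18, 10, 3, 12].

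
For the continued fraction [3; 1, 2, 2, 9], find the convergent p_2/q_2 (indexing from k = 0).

Using pₖ = aₖpₖ₋₁ + pₖ₋₂, qₖ = aₖqₖ₋₁ + qₖ₋₂ (with p₋₁=1, p₋₂=0, q₋₁=0, q₋₂=1):
  k=0: a=3, p=3, q=1
  k=1: a=1, p=4, q=1
  k=2: a=2, p=11, q=3

11/3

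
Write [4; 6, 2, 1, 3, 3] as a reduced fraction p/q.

952/229

Fold from the inside: start with 3/1.
  3 + 1/3 = 10/3
  1 + 3/10 = 13/10
  2 + 10/13 = 36/13
  6 + 13/36 = 229/36
  4 + 36/229 = 952/229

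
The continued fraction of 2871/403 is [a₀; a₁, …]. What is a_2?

2871 = 7·403 + 50   →  a_0 = 7
403 = 8·50 + 3   →  a_1 = 8
50 = 16·3 + 2   →  a_2 = 16

16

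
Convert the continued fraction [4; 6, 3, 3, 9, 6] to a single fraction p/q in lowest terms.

14884/3579

Using pₖ = aₖpₖ₋₁ + pₖ₋₂ and qₖ = aₖqₖ₋₁ + qₖ₋₂:
  k=0: a=4, p=4, q=1
  k=1: a=6, p=25, q=6
  k=2: a=3, p=79, q=19
  k=3: a=3, p=262, q=63
  k=4: a=9, p=2437, q=586
  k=5: a=6, p=14884, q=3579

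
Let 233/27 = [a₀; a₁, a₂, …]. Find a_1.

233 = 8·27 + 17   →  a_0 = 8
27 = 1·17 + 10   →  a_1 = 1

1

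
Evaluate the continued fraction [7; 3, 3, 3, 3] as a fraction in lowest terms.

Using pₖ = aₖpₖ₋₁ + pₖ₋₂ and qₖ = aₖqₖ₋₁ + qₖ₋₂:
  k=0: a=7, p=7, q=1
  k=1: a=3, p=22, q=3
  k=2: a=3, p=73, q=10
  k=3: a=3, p=241, q=33
  k=4: a=3, p=796, q=109

796/109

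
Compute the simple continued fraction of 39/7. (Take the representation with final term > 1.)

[5; 1, 1, 3]

39 = 5*7 + 4
7 = 1*4 + 3
4 = 1*3 + 1
3 = 3*1 + 0  (stop)
So 39/7 = [5; 1, 1, 3].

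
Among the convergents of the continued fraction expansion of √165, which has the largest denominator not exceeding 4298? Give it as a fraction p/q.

√165 = [12; 1, 5, 2, 5, 1, 24, …] (period length 6).
Convergents:
  p_0/q_0 = 12/1
  p_1/q_1 = 13/1
  p_2/q_2 = 77/6
  p_3/q_3 = 167/13
  p_4/q_4 = 912/71
  p_5/q_5 = 1079/84
  p_6/q_6 = 26808/2087
  p_7/q_7 = 27887/2171
  p_8/q_8 = 166243/12942
q_7 = 2171 ≤ 4298 < 12942 = q_8, so the answer is 27887/2171.

27887/2171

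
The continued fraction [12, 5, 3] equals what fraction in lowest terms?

Using pₖ = aₖpₖ₋₁ + pₖ₋₂ and qₖ = aₖqₖ₋₁ + qₖ₋₂:
  k=0: a=12, p=12, q=1
  k=1: a=5, p=61, q=5
  k=2: a=3, p=195, q=16

195/16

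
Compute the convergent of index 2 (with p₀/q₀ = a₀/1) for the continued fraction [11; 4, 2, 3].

101/9

Using pₖ = aₖpₖ₋₁ + pₖ₋₂, qₖ = aₖqₖ₋₁ + qₖ₋₂ (with p₋₁=1, p₋₂=0, q₋₁=0, q₋₂=1):
  k=0: a=11, p=11, q=1
  k=1: a=4, p=45, q=4
  k=2: a=2, p=101, q=9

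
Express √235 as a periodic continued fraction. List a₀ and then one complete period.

[15; 3, 30]

a₀ = ⌊√235⌋ = 15.
With m₀=0, d₀=1 and mₖ₊₁ = dₖaₖ − mₖ, dₖ₊₁ = (n − mₖ₊₁²)/dₖ, aₖ₊₁ = ⌊(a₀+mₖ₊₁)/dₖ₊₁⌋:
  k=1: m=15, d=10, a=3
  k=2: m=15, d=1, a=30
d=1 and a=2a₀=30 at k=2, so the next step gives (m, d) = (15, 10) again — its k=1 value — and the period has length 2.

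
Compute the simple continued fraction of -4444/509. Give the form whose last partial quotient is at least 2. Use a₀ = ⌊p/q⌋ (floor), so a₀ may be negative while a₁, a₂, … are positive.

[-9; 3, 1, 2, 1, 1, 19]

-4444 = -9×509 + 137
509 = 3×137 + 98
137 = 1×98 + 39
98 = 2×39 + 20
39 = 1×20 + 19
20 = 1×19 + 1
19 = 19×1 + 0  (stop)
So -4444/509 = [-9; 3, 1, 2, 1, 1, 19].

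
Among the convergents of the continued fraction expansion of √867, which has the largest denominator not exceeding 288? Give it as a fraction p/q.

7744/263

√867 = [29; 2, 4, 29, 4, 2, 58, …] (period length 6).
Convergents:
  p_0/q_0 = 29/1
  p_1/q_1 = 59/2
  p_2/q_2 = 265/9
  p_3/q_3 = 7744/263
  p_4/q_4 = 31241/1061
q_3 = 263 ≤ 288 < 1061 = q_4, so the answer is 7744/263.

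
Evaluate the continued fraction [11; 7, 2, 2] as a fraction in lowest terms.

412/37

Using pₖ = aₖpₖ₋₁ + pₖ₋₂ and qₖ = aₖqₖ₋₁ + qₖ₋₂:
  k=0: a=11, p=11, q=1
  k=1: a=7, p=78, q=7
  k=2: a=2, p=167, q=15
  k=3: a=2, p=412, q=37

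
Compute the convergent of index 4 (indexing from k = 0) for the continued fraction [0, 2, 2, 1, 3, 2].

Using pₖ = aₖpₖ₋₁ + pₖ₋₂, qₖ = aₖqₖ₋₁ + qₖ₋₂ (with p₋₁=1, p₋₂=0, q₋₁=0, q₋₂=1):
  k=0: a=0, p=0, q=1
  k=1: a=2, p=1, q=2
  k=2: a=2, p=2, q=5
  k=3: a=1, p=3, q=7
  k=4: a=3, p=11, q=26

11/26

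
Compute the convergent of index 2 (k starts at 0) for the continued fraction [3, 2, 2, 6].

Using pₖ = aₖpₖ₋₁ + pₖ₋₂, qₖ = aₖqₖ₋₁ + qₖ₋₂ (with p₋₁=1, p₋₂=0, q₋₁=0, q₋₂=1):
  k=0: a=3, p=3, q=1
  k=1: a=2, p=7, q=2
  k=2: a=2, p=17, q=5

17/5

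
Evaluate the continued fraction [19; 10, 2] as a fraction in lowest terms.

401/21

Using pₖ = aₖpₖ₋₁ + pₖ₋₂ and qₖ = aₖqₖ₋₁ + qₖ₋₂:
  k=0: a=19, p=19, q=1
  k=1: a=10, p=191, q=10
  k=2: a=2, p=401, q=21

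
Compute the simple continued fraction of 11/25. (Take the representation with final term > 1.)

11 = 0·25 + 11
25 = 2·11 + 3
11 = 3·3 + 2
3 = 1·2 + 1
2 = 2·1 + 0  (stop)
So 11/25 = [0; 2, 3, 1, 2].

[0; 2, 3, 1, 2]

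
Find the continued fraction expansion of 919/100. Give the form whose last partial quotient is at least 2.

919 = 9×100 + 19
100 = 5×19 + 5
19 = 3×5 + 4
5 = 1×4 + 1
4 = 4×1 + 0  (stop)
So 919/100 = [9; 5, 3, 1, 4].

[9; 5, 3, 1, 4]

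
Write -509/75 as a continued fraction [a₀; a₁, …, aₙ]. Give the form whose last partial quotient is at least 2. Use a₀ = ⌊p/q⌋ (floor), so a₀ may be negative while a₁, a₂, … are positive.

-509 = -7·75 + 16
75 = 4·16 + 11
16 = 1·11 + 5
11 = 2·5 + 1
5 = 5·1 + 0  (stop)
So -509/75 = [-7; 4, 1, 2, 5].

[-7; 4, 1, 2, 5]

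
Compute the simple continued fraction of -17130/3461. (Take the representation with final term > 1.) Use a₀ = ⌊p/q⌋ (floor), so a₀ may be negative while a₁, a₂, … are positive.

[-5; 19, 1, 3, 2, 19]

-17130 = -5×3461 + 175
3461 = 19×175 + 136
175 = 1×136 + 39
136 = 3×39 + 19
39 = 2×19 + 1
19 = 19×1 + 0  (stop)
So -17130/3461 = [-5; 19, 1, 3, 2, 19].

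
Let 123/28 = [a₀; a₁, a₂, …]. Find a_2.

123 = 4·28 + 11   →  a_0 = 4
28 = 2·11 + 6   →  a_1 = 2
11 = 1·6 + 5   →  a_2 = 1

1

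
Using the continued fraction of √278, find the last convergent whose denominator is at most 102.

√278 = [16; 1, 2, 16, 2, 1, 32, …] (period length 6).
Convergents:
  p_0/q_0 = 16/1
  p_1/q_1 = 17/1
  p_2/q_2 = 50/3
  p_3/q_3 = 817/49
  p_4/q_4 = 1684/101
  p_5/q_5 = 2501/150
q_4 = 101 ≤ 102 < 150 = q_5, so the answer is 1684/101.

1684/101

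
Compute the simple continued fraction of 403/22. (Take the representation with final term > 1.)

[18; 3, 7]

403 = 18*22 + 7
22 = 3*7 + 1
7 = 7*1 + 0  (stop)
So 403/22 = [18; 3, 7].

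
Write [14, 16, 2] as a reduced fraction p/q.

464/33

Using pₖ = aₖpₖ₋₁ + pₖ₋₂ and qₖ = aₖqₖ₋₁ + qₖ₋₂:
  k=0: a=14, p=14, q=1
  k=1: a=16, p=225, q=16
  k=2: a=2, p=464, q=33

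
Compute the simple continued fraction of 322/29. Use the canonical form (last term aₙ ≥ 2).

322 = 11·29 + 3
29 = 9·3 + 2
3 = 1·2 + 1
2 = 2·1 + 0  (stop)
So 322/29 = [11; 9, 1, 2].

[11; 9, 1, 2]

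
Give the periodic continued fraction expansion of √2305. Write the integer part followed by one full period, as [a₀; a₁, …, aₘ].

[48; 96]

a₀ = ⌊√2305⌋ = 48.
With m₀=0, d₀=1 and mₖ₊₁ = dₖaₖ − mₖ, dₖ₊₁ = (n − mₖ₊₁²)/dₖ, aₖ₊₁ = ⌊(a₀+mₖ₊₁)/dₖ₊₁⌋:
  k=1: m=48, d=1, a=96
d=1 and a=2a₀=96 at k=1, so the next step gives (m, d) = (48, 1) again — its k=1 value — and the period has length 1.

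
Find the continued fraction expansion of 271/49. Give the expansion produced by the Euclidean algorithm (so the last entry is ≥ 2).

271 = 5×49 + 26
49 = 1×26 + 23
26 = 1×23 + 3
23 = 7×3 + 2
3 = 1×2 + 1
2 = 2×1 + 0  (stop)
So 271/49 = [5; 1, 1, 7, 1, 2].

[5; 1, 1, 7, 1, 2]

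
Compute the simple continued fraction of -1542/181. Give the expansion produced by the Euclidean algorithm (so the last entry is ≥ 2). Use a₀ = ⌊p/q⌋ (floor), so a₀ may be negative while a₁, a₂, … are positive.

[-9; 2, 12, 2, 3]

-1542 = -9·181 + 87
181 = 2·87 + 7
87 = 12·7 + 3
7 = 2·3 + 1
3 = 3·1 + 0  (stop)
So -1542/181 = [-9; 2, 12, 2, 3].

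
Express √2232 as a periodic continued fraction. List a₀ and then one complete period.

a₀ = ⌊√2232⌋ = 47.
With m₀=0, d₀=1 and mₖ₊₁ = dₖaₖ − mₖ, dₖ₊₁ = (n − mₖ₊₁²)/dₖ, aₖ₊₁ = ⌊(a₀+mₖ₊₁)/dₖ₊₁⌋:
  k=1: m=47, d=23, a=4
  k=2: m=45, d=9, a=10
  k=3: m=45, d=23, a=4
  k=4: m=47, d=1, a=94
d=1 and a=2a₀=94 at k=4, so the next step gives (m, d) = (47, 23) again — its k=1 value — and the period has length 4.

[47; 4, 10, 4, 94]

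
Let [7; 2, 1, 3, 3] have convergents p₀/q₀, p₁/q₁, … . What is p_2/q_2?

22/3

Using pₖ = aₖpₖ₋₁ + pₖ₋₂, qₖ = aₖqₖ₋₁ + qₖ₋₂ (with p₋₁=1, p₋₂=0, q₋₁=0, q₋₂=1):
  k=0: a=7, p=7, q=1
  k=1: a=2, p=15, q=2
  k=2: a=1, p=22, q=3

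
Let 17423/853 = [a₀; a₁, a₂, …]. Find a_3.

1

17423 = 20·853 + 363   →  a_0 = 20
853 = 2·363 + 127   →  a_1 = 2
363 = 2·127 + 109   →  a_2 = 2
127 = 1·109 + 18   →  a_3 = 1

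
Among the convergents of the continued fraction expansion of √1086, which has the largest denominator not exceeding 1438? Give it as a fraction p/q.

√1086 = [32; 1, 20, 1, 64, …] (period length 4).
Convergents:
  p_0/q_0 = 32/1
  p_1/q_1 = 33/1
  p_2/q_2 = 692/21
  p_3/q_3 = 725/22
  p_4/q_4 = 47092/1429
  p_5/q_5 = 47817/1451
q_4 = 1429 ≤ 1438 < 1451 = q_5, so the answer is 47092/1429.

47092/1429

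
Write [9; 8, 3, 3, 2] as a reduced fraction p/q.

Using pₖ = aₖpₖ₋₁ + pₖ₋₂ and qₖ = aₖqₖ₋₁ + qₖ₋₂:
  k=0: a=9, p=9, q=1
  k=1: a=8, p=73, q=8
  k=2: a=3, p=228, q=25
  k=3: a=3, p=757, q=83
  k=4: a=2, p=1742, q=191

1742/191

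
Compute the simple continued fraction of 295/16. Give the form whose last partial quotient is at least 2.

295 = 18·16 + 7
16 = 2·7 + 2
7 = 3·2 + 1
2 = 2·1 + 0  (stop)
So 295/16 = [18; 2, 3, 2].

[18; 2, 3, 2]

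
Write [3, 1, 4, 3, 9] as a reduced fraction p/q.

568/149

Fold from the inside: start with 9/1.
  3 + 1/9 = 28/9
  4 + 9/28 = 121/28
  1 + 28/121 = 149/121
  3 + 121/149 = 568/149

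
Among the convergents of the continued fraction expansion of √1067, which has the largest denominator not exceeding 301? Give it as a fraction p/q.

6435/197

√1067 = [32; 1, 1, 1, 64, …] (period length 4).
Convergents:
  p_0/q_0 = 32/1
  p_1/q_1 = 33/1
  p_2/q_2 = 65/2
  p_3/q_3 = 98/3
  p_4/q_4 = 6337/194
  p_5/q_5 = 6435/197
  p_6/q_6 = 12772/391
q_5 = 197 ≤ 301 < 391 = q_6, so the answer is 6435/197.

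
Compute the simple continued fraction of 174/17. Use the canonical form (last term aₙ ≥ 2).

174 = 10*17 + 4
17 = 4*4 + 1
4 = 4*1 + 0  (stop)
So 174/17 = [10; 4, 4].

[10; 4, 4]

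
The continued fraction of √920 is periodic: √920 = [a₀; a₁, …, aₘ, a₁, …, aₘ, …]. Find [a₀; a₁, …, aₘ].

[30; 3, 60]

a₀ = ⌊√920⌋ = 30.
With m₀=0, d₀=1 and mₖ₊₁ = dₖaₖ − mₖ, dₖ₊₁ = (n − mₖ₊₁²)/dₖ, aₖ₊₁ = ⌊(a₀+mₖ₊₁)/dₖ₊₁⌋:
  k=1: m=30, d=20, a=3
  k=2: m=30, d=1, a=60
d=1 and a=2a₀=60 at k=2, so the next step gives (m, d) = (30, 20) again — its k=1 value — and the period has length 2.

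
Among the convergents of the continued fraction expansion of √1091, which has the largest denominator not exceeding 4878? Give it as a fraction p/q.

71973/2179

√1091 = [33; 33, 66, …] (period length 2).
Convergents:
  p_0/q_0 = 33/1
  p_1/q_1 = 1090/33
  p_2/q_2 = 71973/2179
  p_3/q_3 = 2376199/71940
q_2 = 2179 ≤ 4878 < 71940 = q_3, so the answer is 71973/2179.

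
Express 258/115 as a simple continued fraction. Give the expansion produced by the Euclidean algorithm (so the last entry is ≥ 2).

258 = 2×115 + 28
115 = 4×28 + 3
28 = 9×3 + 1
3 = 3×1 + 0  (stop)
So 258/115 = [2; 4, 9, 3].

[2; 4, 9, 3]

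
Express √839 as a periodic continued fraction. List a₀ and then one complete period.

[28; 1, 27, 1, 56]

a₀ = ⌊√839⌋ = 28.
With m₀=0, d₀=1 and mₖ₊₁ = dₖaₖ − mₖ, dₖ₊₁ = (n − mₖ₊₁²)/dₖ, aₖ₊₁ = ⌊(a₀+mₖ₊₁)/dₖ₊₁⌋:
  k=1: m=28, d=55, a=1
  k=2: m=27, d=2, a=27
  k=3: m=27, d=55, a=1
  k=4: m=28, d=1, a=56
d=1 and a=2a₀=56 at k=4, so the next step gives (m, d) = (28, 55) again — its k=1 value — and the period has length 4.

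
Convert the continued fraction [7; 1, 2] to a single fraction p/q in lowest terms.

Using pₖ = aₖpₖ₋₁ + pₖ₋₂ and qₖ = aₖqₖ₋₁ + qₖ₋₂:
  k=0: a=7, p=7, q=1
  k=1: a=1, p=8, q=1
  k=2: a=2, p=23, q=3

23/3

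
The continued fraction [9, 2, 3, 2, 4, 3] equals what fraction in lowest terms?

2161/229

Fold from the inside: start with 3/1.
  4 + 1/3 = 13/3
  2 + 3/13 = 29/13
  3 + 13/29 = 100/29
  2 + 29/100 = 229/100
  9 + 100/229 = 2161/229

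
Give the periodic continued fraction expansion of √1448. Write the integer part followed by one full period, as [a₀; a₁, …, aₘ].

[38; 19, 76]

a₀ = ⌊√1448⌋ = 38.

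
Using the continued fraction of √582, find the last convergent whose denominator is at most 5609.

√582 = [24; 8, 48, …] (period length 2).
Convergents:
  p_0/q_0 = 24/1
  p_1/q_1 = 193/8
  p_2/q_2 = 9288/385
  p_3/q_3 = 74497/3088
  p_4/q_4 = 3585144/148609
q_3 = 3088 ≤ 5609 < 148609 = q_4, so the answer is 74497/3088.

74497/3088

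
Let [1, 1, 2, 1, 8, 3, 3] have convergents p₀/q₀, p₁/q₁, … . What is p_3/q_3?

Using pₖ = aₖpₖ₋₁ + pₖ₋₂, qₖ = aₖqₖ₋₁ + qₖ₋₂ (with p₋₁=1, p₋₂=0, q₋₁=0, q₋₂=1):
  k=0: a=1, p=1, q=1
  k=1: a=1, p=2, q=1
  k=2: a=2, p=5, q=3
  k=3: a=1, p=7, q=4

7/4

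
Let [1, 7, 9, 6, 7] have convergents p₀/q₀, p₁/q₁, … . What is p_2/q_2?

Using pₖ = aₖpₖ₋₁ + pₖ₋₂, qₖ = aₖqₖ₋₁ + qₖ₋₂ (with p₋₁=1, p₋₂=0, q₋₁=0, q₋₂=1):
  k=0: a=1, p=1, q=1
  k=1: a=7, p=8, q=7
  k=2: a=9, p=73, q=64

73/64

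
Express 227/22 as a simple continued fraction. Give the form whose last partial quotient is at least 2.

227 = 10×22 + 7
22 = 3×7 + 1
7 = 7×1 + 0  (stop)
So 227/22 = [10; 3, 7].

[10; 3, 7]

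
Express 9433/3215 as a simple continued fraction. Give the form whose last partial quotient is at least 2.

[2; 1, 14, 6, 17, 2]

9433 = 2·3215 + 3003
3215 = 1·3003 + 212
3003 = 14·212 + 35
212 = 6·35 + 2
35 = 17·2 + 1
2 = 2·1 + 0  (stop)
So 9433/3215 = [2; 1, 14, 6, 17, 2].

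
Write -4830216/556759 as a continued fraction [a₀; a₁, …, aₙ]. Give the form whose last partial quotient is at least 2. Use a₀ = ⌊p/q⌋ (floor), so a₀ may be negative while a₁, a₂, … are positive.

[-9; 3, 12, 9, 18, 10, 9]

-4830216 = -9*556759 + 180615
556759 = 3*180615 + 14914
180615 = 12*14914 + 1647
14914 = 9*1647 + 91
1647 = 18*91 + 9
91 = 10*9 + 1
9 = 9*1 + 0  (stop)
So -4830216/556759 = [-9; 3, 12, 9, 18, 10, 9].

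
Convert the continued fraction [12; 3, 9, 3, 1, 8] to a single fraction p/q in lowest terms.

12408/1007

Using pₖ = aₖpₖ₋₁ + pₖ₋₂ and qₖ = aₖqₖ₋₁ + qₖ₋₂:
  k=0: a=12, p=12, q=1
  k=1: a=3, p=37, q=3
  k=2: a=9, p=345, q=28
  k=3: a=3, p=1072, q=87
  k=4: a=1, p=1417, q=115
  k=5: a=8, p=12408, q=1007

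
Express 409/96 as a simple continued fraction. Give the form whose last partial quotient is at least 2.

[4; 3, 1, 5, 4]

409 = 4·96 + 25
96 = 3·25 + 21
25 = 1·21 + 4
21 = 5·4 + 1
4 = 4·1 + 0  (stop)
So 409/96 = [4; 3, 1, 5, 4].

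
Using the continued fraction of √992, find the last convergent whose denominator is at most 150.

3937/125

√992 = [31; 2, 62, …] (period length 2).
Convergents:
  p_0/q_0 = 31/1
  p_1/q_1 = 63/2
  p_2/q_2 = 3937/125
  p_3/q_3 = 7937/252
q_2 = 125 ≤ 150 < 252 = q_3, so the answer is 3937/125.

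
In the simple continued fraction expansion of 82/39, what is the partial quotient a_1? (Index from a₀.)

9

82 = 2·39 + 4   →  a_0 = 2
39 = 9·4 + 3   →  a_1 = 9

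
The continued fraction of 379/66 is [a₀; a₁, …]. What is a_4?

7

379 = 5·66 + 49   →  a_0 = 5
66 = 1·49 + 17   →  a_1 = 1
49 = 2·17 + 15   →  a_2 = 2
17 = 1·15 + 2   →  a_3 = 1
15 = 7·2 + 1   →  a_4 = 7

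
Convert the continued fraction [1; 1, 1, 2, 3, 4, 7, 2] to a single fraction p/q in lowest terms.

1794/1129

Fold from the inside: start with 2/1.
  7 + 1/2 = 15/2
  4 + 2/15 = 62/15
  3 + 15/62 = 201/62
  2 + 62/201 = 464/201
  1 + 201/464 = 665/464
  1 + 464/665 = 1129/665
  1 + 665/1129 = 1794/1129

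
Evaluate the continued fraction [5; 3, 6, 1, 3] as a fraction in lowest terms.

452/85

Using pₖ = aₖpₖ₋₁ + pₖ₋₂ and qₖ = aₖqₖ₋₁ + qₖ₋₂:
  k=0: a=5, p=5, q=1
  k=1: a=3, p=16, q=3
  k=2: a=6, p=101, q=19
  k=3: a=1, p=117, q=22
  k=4: a=3, p=452, q=85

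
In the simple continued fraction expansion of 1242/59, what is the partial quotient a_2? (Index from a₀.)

1

1242 = 21·59 + 3   →  a_0 = 21
59 = 19·3 + 2   →  a_1 = 19
3 = 1·2 + 1   →  a_2 = 1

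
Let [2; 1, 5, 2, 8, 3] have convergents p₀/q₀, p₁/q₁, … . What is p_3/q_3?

37/13

Using pₖ = aₖpₖ₋₁ + pₖ₋₂, qₖ = aₖqₖ₋₁ + qₖ₋₂ (with p₋₁=1, p₋₂=0, q₋₁=0, q₋₂=1):
  k=0: a=2, p=2, q=1
  k=1: a=1, p=3, q=1
  k=2: a=5, p=17, q=6
  k=3: a=2, p=37, q=13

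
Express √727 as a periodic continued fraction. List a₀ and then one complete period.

a₀ = ⌊√727⌋ = 26.
With m₀=0, d₀=1 and mₖ₊₁ = dₖaₖ − mₖ, dₖ₊₁ = (n − mₖ₊₁²)/dₖ, aₖ₊₁ = ⌊(a₀+mₖ₊₁)/dₖ₊₁⌋:
  k=1: m=26, d=51, a=1
  k=2: m=25, d=2, a=25
  k=3: m=25, d=51, a=1
  k=4: m=26, d=1, a=52
d=1 and a=2a₀=52 at k=4, so the next step gives (m, d) = (26, 51) again — its k=1 value — and the period has length 4.

[26; 1, 25, 1, 52]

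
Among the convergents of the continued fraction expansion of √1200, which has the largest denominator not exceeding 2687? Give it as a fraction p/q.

92734/2677

√1200 = [34; 1, 1, 1, 3, 1, 1, 1, 68, …] (period length 8).
Convergents:
  p_0/q_0 = 34/1
  p_1/q_1 = 35/1
  p_2/q_2 = 69/2
  p_3/q_3 = 104/3
  p_4/q_4 = 381/11
  p_5/q_5 = 485/14
  p_6/q_6 = 866/25
  p_7/q_7 = 1351/39
  p_8/q_8 = 92734/2677
  p_9/q_9 = 94085/2716
q_8 = 2677 ≤ 2687 < 2716 = q_9, so the answer is 92734/2677.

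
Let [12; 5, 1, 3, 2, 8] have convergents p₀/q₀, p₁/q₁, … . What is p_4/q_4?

633/52

Using pₖ = aₖpₖ₋₁ + pₖ₋₂, qₖ = aₖqₖ₋₁ + qₖ₋₂ (with p₋₁=1, p₋₂=0, q₋₁=0, q₋₂=1):
  k=0: a=12, p=12, q=1
  k=1: a=5, p=61, q=5
  k=2: a=1, p=73, q=6
  k=3: a=3, p=280, q=23
  k=4: a=2, p=633, q=52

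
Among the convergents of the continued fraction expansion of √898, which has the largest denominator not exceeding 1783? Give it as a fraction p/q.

√898 = [29; 1, 28, 1, 58, …] (period length 4).
Convergents:
  p_0/q_0 = 29/1
  p_1/q_1 = 30/1
  p_2/q_2 = 869/29
  p_3/q_3 = 899/30
  p_4/q_4 = 53011/1769
  p_5/q_5 = 53910/1799
q_4 = 1769 ≤ 1783 < 1799 = q_5, so the answer is 53011/1769.

53011/1769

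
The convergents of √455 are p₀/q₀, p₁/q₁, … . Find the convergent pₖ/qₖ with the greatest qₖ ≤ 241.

√455 = [21; 3, 42, …] (period length 2).
Convergents:
  p_0/q_0 = 21/1
  p_1/q_1 = 64/3
  p_2/q_2 = 2709/127
  p_3/q_3 = 8191/384
q_2 = 127 ≤ 241 < 384 = q_3, so the answer is 2709/127.

2709/127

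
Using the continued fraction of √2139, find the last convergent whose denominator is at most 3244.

68449/1480

√2139 = [46; 4, 92, …] (period length 2).
Convergents:
  p_0/q_0 = 46/1
  p_1/q_1 = 185/4
  p_2/q_2 = 17066/369
  p_3/q_3 = 68449/1480
  p_4/q_4 = 6314374/136529
q_3 = 1480 ≤ 3244 < 136529 = q_4, so the answer is 68449/1480.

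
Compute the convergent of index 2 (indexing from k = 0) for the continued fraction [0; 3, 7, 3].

Using pₖ = aₖpₖ₋₁ + pₖ₋₂, qₖ = aₖqₖ₋₁ + qₖ₋₂ (with p₋₁=1, p₋₂=0, q₋₁=0, q₋₂=1):
  k=0: a=0, p=0, q=1
  k=1: a=3, p=1, q=3
  k=2: a=7, p=7, q=22

7/22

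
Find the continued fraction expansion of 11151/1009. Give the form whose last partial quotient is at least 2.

11151 = 11·1009 + 52
1009 = 19·52 + 21
52 = 2·21 + 10
21 = 2·10 + 1
10 = 10·1 + 0  (stop)
So 11151/1009 = [11; 19, 2, 2, 10].

[11; 19, 2, 2, 10]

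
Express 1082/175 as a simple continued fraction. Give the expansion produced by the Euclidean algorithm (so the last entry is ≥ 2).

[6; 5, 2, 7, 2]

1082 = 6*175 + 32
175 = 5*32 + 15
32 = 2*15 + 2
15 = 7*2 + 1
2 = 2*1 + 0  (stop)
So 1082/175 = [6; 5, 2, 7, 2].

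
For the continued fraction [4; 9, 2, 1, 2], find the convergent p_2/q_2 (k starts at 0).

Using pₖ = aₖpₖ₋₁ + pₖ₋₂, qₖ = aₖqₖ₋₁ + qₖ₋₂ (with p₋₁=1, p₋₂=0, q₋₁=0, q₋₂=1):
  k=0: a=4, p=4, q=1
  k=1: a=9, p=37, q=9
  k=2: a=2, p=78, q=19

78/19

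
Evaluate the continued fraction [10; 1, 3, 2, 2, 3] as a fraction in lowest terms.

808/75

Using pₖ = aₖpₖ₋₁ + pₖ₋₂ and qₖ = aₖqₖ₋₁ + qₖ₋₂:
  k=0: a=10, p=10, q=1
  k=1: a=1, p=11, q=1
  k=2: a=3, p=43, q=4
  k=3: a=2, p=97, q=9
  k=4: a=2, p=237, q=22
  k=5: a=3, p=808, q=75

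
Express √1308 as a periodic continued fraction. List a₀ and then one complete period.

[36; 6, 72]

a₀ = ⌊√1308⌋ = 36.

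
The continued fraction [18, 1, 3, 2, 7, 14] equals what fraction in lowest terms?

Using pₖ = aₖpₖ₋₁ + pₖ₋₂ and qₖ = aₖqₖ₋₁ + qₖ₋₂:
  k=0: a=18, p=18, q=1
  k=1: a=1, p=19, q=1
  k=2: a=3, p=75, q=4
  k=3: a=2, p=169, q=9
  k=4: a=7, p=1258, q=67
  k=5: a=14, p=17781, q=947

17781/947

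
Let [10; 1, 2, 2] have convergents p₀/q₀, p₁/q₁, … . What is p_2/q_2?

Using pₖ = aₖpₖ₋₁ + pₖ₋₂, qₖ = aₖqₖ₋₁ + qₖ₋₂ (with p₋₁=1, p₋₂=0, q₋₁=0, q₋₂=1):
  k=0: a=10, p=10, q=1
  k=1: a=1, p=11, q=1
  k=2: a=2, p=32, q=3

32/3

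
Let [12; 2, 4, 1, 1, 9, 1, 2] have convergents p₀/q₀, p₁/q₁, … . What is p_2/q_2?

112/9

Using pₖ = aₖpₖ₋₁ + pₖ₋₂, qₖ = aₖqₖ₋₁ + qₖ₋₂ (with p₋₁=1, p₋₂=0, q₋₁=0, q₋₂=1):
  k=0: a=12, p=12, q=1
  k=1: a=2, p=25, q=2
  k=2: a=4, p=112, q=9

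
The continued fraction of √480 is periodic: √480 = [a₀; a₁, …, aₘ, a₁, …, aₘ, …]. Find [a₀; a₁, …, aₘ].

a₀ = ⌊√480⌋ = 21.
With m₀=0, d₀=1 and mₖ₊₁ = dₖaₖ − mₖ, dₖ₊₁ = (n − mₖ₊₁²)/dₖ, aₖ₊₁ = ⌊(a₀+mₖ₊₁)/dₖ₊₁⌋:
  k=1: m=21, d=39, a=1
  k=2: m=18, d=4, a=9
  k=3: m=18, d=39, a=1
  k=4: m=21, d=1, a=42
d=1 and a=2a₀=42 at k=4, so the next step gives (m, d) = (21, 39) again — its k=1 value — and the period has length 4.

[21; 1, 9, 1, 42]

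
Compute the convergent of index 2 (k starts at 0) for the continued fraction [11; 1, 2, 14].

35/3

Using pₖ = aₖpₖ₋₁ + pₖ₋₂, qₖ = aₖqₖ₋₁ + qₖ₋₂ (with p₋₁=1, p₋₂=0, q₋₁=0, q₋₂=1):
  k=0: a=11, p=11, q=1
  k=1: a=1, p=12, q=1
  k=2: a=2, p=35, q=3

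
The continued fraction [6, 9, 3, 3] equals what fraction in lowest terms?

568/93

Using pₖ = aₖpₖ₋₁ + pₖ₋₂ and qₖ = aₖqₖ₋₁ + qₖ₋₂:
  k=0: a=6, p=6, q=1
  k=1: a=9, p=55, q=9
  k=2: a=3, p=171, q=28
  k=3: a=3, p=568, q=93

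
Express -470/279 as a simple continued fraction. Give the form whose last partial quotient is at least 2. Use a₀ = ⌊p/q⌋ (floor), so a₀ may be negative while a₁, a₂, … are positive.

[-2; 3, 5, 1, 6, 2]

-470 = -2*279 + 88
279 = 3*88 + 15
88 = 5*15 + 13
15 = 1*13 + 2
13 = 6*2 + 1
2 = 2*1 + 0  (stop)
So -470/279 = [-2; 3, 5, 1, 6, 2].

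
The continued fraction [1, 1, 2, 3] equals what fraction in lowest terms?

Using pₖ = aₖpₖ₋₁ + pₖ₋₂ and qₖ = aₖqₖ₋₁ + qₖ₋₂:
  k=0: a=1, p=1, q=1
  k=1: a=1, p=2, q=1
  k=2: a=2, p=5, q=3
  k=3: a=3, p=17, q=10

17/10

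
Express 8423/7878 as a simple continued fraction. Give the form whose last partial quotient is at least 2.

8423 = 1*7878 + 545
7878 = 14*545 + 248
545 = 2*248 + 49
248 = 5*49 + 3
49 = 16*3 + 1
3 = 3*1 + 0  (stop)
So 8423/7878 = [1; 14, 2, 5, 16, 3].

[1; 14, 2, 5, 16, 3]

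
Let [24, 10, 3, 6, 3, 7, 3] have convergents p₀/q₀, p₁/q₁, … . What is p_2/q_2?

Using pₖ = aₖpₖ₋₁ + pₖ₋₂, qₖ = aₖqₖ₋₁ + qₖ₋₂ (with p₋₁=1, p₋₂=0, q₋₁=0, q₋₂=1):
  k=0: a=24, p=24, q=1
  k=1: a=10, p=241, q=10
  k=2: a=3, p=747, q=31

747/31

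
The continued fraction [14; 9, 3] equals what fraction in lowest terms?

Fold from the inside: start with 3/1.
  9 + 1/3 = 28/3
  14 + 3/28 = 395/28

395/28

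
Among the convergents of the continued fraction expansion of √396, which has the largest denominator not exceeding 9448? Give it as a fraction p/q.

√396 = [19; 1, 8, 1, 38, …] (period length 4).
Convergents:
  p_0/q_0 = 19/1
  p_1/q_1 = 20/1
  p_2/q_2 = 179/9
  p_3/q_3 = 199/10
  p_4/q_4 = 7741/389
  p_5/q_5 = 7940/399
  p_6/q_6 = 71261/3581
  p_7/q_7 = 79201/3980
  p_8/q_8 = 3080899/154821
q_7 = 3980 ≤ 9448 < 154821 = q_8, so the answer is 79201/3980.

79201/3980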